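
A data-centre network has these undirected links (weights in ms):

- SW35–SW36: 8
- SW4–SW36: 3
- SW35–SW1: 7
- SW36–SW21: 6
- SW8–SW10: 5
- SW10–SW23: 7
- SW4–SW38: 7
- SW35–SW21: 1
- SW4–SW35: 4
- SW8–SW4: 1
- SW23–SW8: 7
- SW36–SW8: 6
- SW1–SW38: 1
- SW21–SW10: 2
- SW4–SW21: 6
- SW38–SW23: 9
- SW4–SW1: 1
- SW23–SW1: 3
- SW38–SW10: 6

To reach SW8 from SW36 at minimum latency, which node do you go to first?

SW4

Enumerating some paths:
SW36–SW4–SW8: 3+1 = 4
SW36–SW8: 6 = 6
Cheapest is SW36–SW4–SW8 at 4 ms.
So from SW36 the first move is to SW4.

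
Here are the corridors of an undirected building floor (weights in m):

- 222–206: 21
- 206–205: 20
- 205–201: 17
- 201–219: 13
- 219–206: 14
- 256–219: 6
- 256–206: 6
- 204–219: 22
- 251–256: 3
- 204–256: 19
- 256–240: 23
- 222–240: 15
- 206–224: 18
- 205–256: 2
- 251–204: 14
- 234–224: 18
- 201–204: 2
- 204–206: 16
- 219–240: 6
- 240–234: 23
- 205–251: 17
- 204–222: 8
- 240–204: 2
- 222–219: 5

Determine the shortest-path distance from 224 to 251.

Settle nodes by increasing distance from 224:
224: 0
206: 18  (via 224)
234: 18  (via 224)
256: 24  (via 206)
205: 26  (via 256)
251: 27  (via 256)
Shortest route: 224–206–256–251 = 27 m.

27 m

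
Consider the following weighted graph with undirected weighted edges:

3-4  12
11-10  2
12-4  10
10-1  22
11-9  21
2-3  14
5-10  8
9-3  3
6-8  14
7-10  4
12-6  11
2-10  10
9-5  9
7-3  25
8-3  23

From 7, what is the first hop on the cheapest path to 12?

Candidate routes:
7 - 10 - 5 - 9 - 3 - 4 - 12: 4+8+9+3+12+10 = 46
7 - 3 - 4 - 12: 25+12+10 = 47
The minimum is 46 via 7 - 10 - 5 - 9 - 3 - 4 - 12.
So from 7 the first move is to 10.

10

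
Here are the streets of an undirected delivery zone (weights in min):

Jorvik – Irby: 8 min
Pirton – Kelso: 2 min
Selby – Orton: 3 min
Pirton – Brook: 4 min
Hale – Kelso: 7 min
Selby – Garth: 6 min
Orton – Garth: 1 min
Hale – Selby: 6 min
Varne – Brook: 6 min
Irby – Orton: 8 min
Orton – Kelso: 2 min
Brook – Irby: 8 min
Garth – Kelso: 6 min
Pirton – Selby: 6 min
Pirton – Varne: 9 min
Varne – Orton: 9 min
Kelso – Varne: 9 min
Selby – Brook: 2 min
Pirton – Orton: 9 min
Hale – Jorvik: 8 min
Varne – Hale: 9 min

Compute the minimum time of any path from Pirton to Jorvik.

17 min

Shortest distances from Pirton:
Pirton: 0
Kelso: 2  (via Pirton)
Orton: 4  (via Kelso)
Brook: 4  (via Pirton)
Garth: 5  (via Orton)
Selby: 6  (via Pirton)
Hale: 9  (via Kelso)
Varne: 9  (via Pirton)
Irby: 12  (via Orton)
Jorvik: 17  (via Hale)
Shortest route: Pirton → Kelso → Hale → Jorvik = 17 min.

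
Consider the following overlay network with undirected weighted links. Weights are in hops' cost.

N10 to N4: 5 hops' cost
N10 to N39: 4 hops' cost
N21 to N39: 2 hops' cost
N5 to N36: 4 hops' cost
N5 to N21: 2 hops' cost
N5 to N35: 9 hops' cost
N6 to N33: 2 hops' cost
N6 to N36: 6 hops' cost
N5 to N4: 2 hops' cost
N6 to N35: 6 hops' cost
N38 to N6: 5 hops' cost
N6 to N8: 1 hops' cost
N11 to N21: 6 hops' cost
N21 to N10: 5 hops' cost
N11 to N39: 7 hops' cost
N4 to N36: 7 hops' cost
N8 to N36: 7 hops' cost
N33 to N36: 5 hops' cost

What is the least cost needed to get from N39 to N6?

Candidate routes:
N39–N21–N5–N36–N33–N6: 2+2+4+5+2 = 15
N39–N21–N5–N36–N6: 2+2+4+6 = 14
N39–N21–N5–N36–N8–N6: 2+2+4+7+1 = 16
Cheapest is N39–N21–N5–N36–N6 at 14 hops' cost.

14 hops' cost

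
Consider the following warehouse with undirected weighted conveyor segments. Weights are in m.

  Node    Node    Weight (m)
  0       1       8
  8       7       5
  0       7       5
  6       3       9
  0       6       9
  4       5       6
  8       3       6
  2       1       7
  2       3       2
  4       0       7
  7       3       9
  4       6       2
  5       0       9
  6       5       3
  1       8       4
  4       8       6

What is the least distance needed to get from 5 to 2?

14 m

Running Dijkstra from 5:
5: 0
6: 3  (via 5)
4: 5  (via 6)
0: 9  (via 5)
8: 11  (via 4)
3: 12  (via 6)
2: 14  (via 3)
Shortest route: 5 → 6 → 3 → 2 = 14 m.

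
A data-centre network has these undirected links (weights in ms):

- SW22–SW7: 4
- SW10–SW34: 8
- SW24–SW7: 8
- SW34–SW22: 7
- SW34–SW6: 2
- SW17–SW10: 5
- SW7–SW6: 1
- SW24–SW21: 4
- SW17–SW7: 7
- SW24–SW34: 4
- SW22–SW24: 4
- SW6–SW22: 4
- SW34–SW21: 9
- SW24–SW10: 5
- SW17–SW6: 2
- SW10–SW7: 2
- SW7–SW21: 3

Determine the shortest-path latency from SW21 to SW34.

Settle nodes by increasing distance from SW21:
SW21: 0
SW7: 3  (via SW21)
SW24: 4  (via SW21)
SW6: 4  (via SW7)
SW10: 5  (via SW7)
SW17: 6  (via SW6)
SW34: 6  (via SW6)
Shortest route: SW21 → SW7 → SW6 → SW34 = 6 ms.

6 ms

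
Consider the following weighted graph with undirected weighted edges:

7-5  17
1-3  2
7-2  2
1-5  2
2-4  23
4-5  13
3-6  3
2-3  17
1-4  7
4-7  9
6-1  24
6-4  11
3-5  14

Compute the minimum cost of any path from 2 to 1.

18

Compare a few routes:
2–3–1: 17+2 = 19
2–7–4–1: 2+9+7 = 18
2–7–5–1: 2+17+2 = 21
The minimum is 18 via 2–7–4–1.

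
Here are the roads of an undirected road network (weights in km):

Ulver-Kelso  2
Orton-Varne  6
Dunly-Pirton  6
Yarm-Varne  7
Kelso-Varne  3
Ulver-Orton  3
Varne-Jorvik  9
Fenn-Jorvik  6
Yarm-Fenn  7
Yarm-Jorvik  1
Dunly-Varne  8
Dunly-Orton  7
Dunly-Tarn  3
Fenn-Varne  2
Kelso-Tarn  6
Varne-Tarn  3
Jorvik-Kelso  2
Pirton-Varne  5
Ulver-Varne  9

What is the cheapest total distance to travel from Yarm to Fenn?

7 km

Compare a few routes:
Yarm → Varne → Fenn: 7+2 = 9
Yarm → Jorvik → Kelso → Varne → Fenn: 1+2+3+2 = 8
Yarm → Jorvik → Varne → Fenn: 1+9+2 = 12
Yarm → Fenn: 7 = 7
Cheapest is Yarm → Fenn at 7 km.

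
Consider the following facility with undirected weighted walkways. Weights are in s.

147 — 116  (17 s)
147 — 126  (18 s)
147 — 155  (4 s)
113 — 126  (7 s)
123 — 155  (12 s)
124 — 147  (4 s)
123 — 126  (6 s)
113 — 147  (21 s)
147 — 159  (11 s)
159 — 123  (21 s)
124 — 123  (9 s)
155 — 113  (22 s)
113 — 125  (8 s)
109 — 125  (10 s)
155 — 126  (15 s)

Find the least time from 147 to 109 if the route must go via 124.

44 s

Shortest 147→124: 147–124 = 4
Shortest 124→109: 124–123–126–113–125–109 = 40
Total via 124: 4 + 40 = 44 s.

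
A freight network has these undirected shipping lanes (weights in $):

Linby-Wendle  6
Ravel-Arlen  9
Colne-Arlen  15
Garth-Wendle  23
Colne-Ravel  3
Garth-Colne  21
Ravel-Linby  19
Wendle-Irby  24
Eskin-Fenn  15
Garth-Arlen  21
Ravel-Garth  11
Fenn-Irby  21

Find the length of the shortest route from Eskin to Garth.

Running Dijkstra from Eskin:
Eskin: 0
Fenn: 15  (via Eskin)
Irby: 36  (via Fenn)
Wendle: 60  (via Irby)
Linby: 66  (via Wendle)
Garth: 83  (via Wendle)
Shortest route: Eskin → Fenn → Irby → Wendle → Garth = $83.

$83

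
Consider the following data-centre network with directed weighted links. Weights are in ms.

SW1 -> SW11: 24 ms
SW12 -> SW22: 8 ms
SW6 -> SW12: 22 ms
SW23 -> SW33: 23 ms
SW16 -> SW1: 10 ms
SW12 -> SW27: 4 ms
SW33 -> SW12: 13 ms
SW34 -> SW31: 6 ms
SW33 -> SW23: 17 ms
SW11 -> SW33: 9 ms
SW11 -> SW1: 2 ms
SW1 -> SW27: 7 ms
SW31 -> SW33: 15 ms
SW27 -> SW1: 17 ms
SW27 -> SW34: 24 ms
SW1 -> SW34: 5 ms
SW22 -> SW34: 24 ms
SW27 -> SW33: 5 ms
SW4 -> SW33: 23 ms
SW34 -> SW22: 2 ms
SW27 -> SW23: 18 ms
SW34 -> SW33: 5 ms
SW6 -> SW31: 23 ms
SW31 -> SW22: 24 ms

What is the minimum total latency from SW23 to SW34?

Shortest distances from SW23:
SW23: 0
SW33: 23  (via SW23)
SW12: 36  (via SW33)
SW27: 40  (via SW12)
SW22: 44  (via SW12)
SW1: 57  (via SW27)
SW34: 62  (via SW1)
Shortest route: SW23–SW33–SW12–SW27–SW1–SW34 = 62 ms.

62 ms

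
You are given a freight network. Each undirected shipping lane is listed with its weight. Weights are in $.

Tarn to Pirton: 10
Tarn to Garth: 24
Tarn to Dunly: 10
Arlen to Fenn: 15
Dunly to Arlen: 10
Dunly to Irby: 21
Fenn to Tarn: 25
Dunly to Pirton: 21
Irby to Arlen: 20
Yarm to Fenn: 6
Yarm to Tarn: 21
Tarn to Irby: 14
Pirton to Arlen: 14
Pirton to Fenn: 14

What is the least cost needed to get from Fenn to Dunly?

Running Dijkstra from Fenn:
Fenn: 0
Yarm: 6  (via Fenn)
Pirton: 14  (via Fenn)
Arlen: 15  (via Fenn)
Tarn: 24  (via Pirton)
Dunly: 25  (via Arlen)
Shortest route: Fenn–Arlen–Dunly = $25.

$25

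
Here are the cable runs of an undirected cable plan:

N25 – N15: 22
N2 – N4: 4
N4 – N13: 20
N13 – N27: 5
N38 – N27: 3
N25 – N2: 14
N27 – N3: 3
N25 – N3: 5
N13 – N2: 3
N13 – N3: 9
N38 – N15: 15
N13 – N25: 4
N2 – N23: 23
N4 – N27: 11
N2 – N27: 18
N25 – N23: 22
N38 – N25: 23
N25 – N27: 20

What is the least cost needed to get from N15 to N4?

Running Dijkstra from N15:
N15: 0
N38: 15  (via N15)
N27: 18  (via N38)
N3: 21  (via N27)
N25: 22  (via N15)
N13: 23  (via N27)
N2: 26  (via N13)
N4: 29  (via N27)
Shortest route: N15–N38–N27–N4 = 29.

29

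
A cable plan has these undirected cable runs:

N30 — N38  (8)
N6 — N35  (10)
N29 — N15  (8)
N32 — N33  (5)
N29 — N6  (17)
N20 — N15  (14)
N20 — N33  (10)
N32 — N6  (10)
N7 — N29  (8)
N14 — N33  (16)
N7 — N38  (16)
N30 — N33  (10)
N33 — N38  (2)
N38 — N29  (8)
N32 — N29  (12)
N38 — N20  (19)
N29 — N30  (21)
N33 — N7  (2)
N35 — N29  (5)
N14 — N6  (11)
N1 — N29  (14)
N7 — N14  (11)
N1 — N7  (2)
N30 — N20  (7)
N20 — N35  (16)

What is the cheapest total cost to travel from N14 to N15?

27

Candidate routes:
N14 - N6 - N35 - N29 - N15: 11+10+5+8 = 34
N14 - N7 - N33 - N38 - N29 - N15: 11+2+2+8+8 = 31
N14 - N33 - N38 - N29 - N15: 16+2+8+8 = 34
N14 - N7 - N29 - N15: 11+8+8 = 27
Cheapest is N14 - N7 - N29 - N15 at 27.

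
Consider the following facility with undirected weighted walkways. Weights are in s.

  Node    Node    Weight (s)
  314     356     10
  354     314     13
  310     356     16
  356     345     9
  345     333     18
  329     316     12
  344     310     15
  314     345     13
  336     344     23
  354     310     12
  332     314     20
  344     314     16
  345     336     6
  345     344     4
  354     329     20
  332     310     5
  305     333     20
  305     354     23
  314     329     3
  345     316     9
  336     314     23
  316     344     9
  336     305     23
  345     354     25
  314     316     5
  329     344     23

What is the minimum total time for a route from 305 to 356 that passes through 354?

Best 305 to 354: 305 → 354 costing 23
Best 354 to 356: 354 → 314 → 356 costing 23
Total via 354: 23 + 23 = 46 s.

46 s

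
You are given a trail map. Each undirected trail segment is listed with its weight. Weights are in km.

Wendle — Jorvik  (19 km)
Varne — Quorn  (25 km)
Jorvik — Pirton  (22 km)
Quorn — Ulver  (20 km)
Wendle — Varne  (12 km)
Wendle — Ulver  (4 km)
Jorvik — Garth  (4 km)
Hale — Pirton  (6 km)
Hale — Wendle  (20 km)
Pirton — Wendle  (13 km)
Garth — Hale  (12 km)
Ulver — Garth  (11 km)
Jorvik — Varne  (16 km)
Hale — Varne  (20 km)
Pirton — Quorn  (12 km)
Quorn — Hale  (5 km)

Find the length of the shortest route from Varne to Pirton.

25 km

Running Dijkstra from Varne:
Varne: 0
Wendle: 12  (via Varne)
Ulver: 16  (via Wendle)
Jorvik: 16  (via Varne)
Garth: 20  (via Jorvik)
Hale: 20  (via Varne)
Pirton: 25  (via Wendle)
Shortest route: Varne → Wendle → Pirton = 25 km.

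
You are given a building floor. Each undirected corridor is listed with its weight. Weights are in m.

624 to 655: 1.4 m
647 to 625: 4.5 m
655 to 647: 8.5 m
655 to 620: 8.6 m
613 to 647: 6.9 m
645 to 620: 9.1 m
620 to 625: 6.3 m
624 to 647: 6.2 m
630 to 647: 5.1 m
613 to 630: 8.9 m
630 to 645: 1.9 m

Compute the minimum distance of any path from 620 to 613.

Settle nodes by increasing distance from 620:
620: 0
625: 6.3  (via 620)
655: 8.6  (via 620)
645: 9.1  (via 620)
624: 10  (via 655)
647: 10.8  (via 625)
630: 11  (via 645)
613: 17.7  (via 647)
Shortest route: 620–625–647–613 = 17.7 m.

17.7 m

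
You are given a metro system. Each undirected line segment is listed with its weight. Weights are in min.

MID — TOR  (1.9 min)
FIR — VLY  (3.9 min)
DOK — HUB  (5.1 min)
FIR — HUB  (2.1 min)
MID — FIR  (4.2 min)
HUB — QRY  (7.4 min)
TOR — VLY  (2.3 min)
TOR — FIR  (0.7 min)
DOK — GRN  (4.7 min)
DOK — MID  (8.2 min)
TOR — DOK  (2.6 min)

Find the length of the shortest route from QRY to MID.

12.1 min

Settle nodes by increasing distance from QRY:
QRY: 0
HUB: 7.4  (via QRY)
FIR: 9.5  (via HUB)
TOR: 10.2  (via FIR)
MID: 12.1  (via TOR)
Shortest route: QRY → HUB → FIR → TOR → MID = 12.1 min.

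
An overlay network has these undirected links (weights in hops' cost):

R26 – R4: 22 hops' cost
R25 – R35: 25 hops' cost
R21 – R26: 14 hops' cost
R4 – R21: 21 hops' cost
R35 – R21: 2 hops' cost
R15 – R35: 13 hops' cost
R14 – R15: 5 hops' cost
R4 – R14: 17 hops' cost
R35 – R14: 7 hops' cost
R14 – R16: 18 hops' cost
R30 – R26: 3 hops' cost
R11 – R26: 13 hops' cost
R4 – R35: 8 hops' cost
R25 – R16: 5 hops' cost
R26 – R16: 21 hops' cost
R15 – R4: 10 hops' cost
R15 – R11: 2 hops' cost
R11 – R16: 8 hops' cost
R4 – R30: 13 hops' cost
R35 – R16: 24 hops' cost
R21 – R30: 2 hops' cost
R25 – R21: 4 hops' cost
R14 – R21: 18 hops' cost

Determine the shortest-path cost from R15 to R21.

Compare a few routes:
R15 → R11 → R16 → R25 → R21: 2+8+5+4 = 19
R15 → R14 → R35 → R21: 5+7+2 = 14
R15 → R35 → R21: 13+2 = 15
The minimum is 14 hops' cost via R15 → R14 → R35 → R21.

14 hops' cost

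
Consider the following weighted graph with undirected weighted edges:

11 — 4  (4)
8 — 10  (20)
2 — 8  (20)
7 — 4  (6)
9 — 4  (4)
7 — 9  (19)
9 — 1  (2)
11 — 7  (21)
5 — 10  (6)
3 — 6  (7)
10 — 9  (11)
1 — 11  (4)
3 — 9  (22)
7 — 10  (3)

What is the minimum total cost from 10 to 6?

Enumerating some paths:
10 → 7 → 4 → 9 → 3 → 6: 3+6+4+22+7 = 42
10 → 7 → 4 → 11 → 1 → 9 → 3 → 6: 3+6+4+4+2+22+7 = 48
10 → 9 → 3 → 6: 11+22+7 = 40
The minimum is 40 via 10 → 9 → 3 → 6.

40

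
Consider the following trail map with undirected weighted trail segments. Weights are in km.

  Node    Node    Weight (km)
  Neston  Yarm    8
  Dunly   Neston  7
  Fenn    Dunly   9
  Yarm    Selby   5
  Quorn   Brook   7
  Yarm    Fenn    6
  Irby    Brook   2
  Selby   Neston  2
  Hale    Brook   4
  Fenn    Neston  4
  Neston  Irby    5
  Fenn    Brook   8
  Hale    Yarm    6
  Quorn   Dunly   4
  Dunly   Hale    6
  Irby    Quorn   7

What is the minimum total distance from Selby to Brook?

9 km

Compare a few routes:
Selby → Yarm → Hale → Brook: 5+6+4 = 15
Selby → Neston → Fenn → Brook: 2+4+8 = 14
Selby → Neston → Irby → Brook: 2+5+2 = 9
Cheapest is Selby → Neston → Irby → Brook at 9 km.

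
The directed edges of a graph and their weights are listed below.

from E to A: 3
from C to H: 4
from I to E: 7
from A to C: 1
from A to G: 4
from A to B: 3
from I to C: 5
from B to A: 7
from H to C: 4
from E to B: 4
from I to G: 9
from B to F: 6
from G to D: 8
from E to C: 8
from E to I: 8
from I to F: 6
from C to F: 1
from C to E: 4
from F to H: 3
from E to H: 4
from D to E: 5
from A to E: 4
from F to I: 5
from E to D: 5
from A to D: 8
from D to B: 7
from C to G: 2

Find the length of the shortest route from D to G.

11

Shortest distances from D:
D: 0
E: 5  (via D)
B: 7  (via D)
A: 8  (via E)
C: 9  (via A)
H: 9  (via E)
F: 10  (via C)
G: 11  (via C)
Shortest route: D–E–A–C–G = 11.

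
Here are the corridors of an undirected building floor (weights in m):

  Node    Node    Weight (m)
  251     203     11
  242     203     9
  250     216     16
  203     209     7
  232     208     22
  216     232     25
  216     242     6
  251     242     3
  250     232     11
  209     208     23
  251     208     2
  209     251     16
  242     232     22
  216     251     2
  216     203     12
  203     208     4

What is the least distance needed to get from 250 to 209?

Enumerating some paths:
250–216–203–209: 16+12+7 = 35
250–216–251–209: 16+2+16 = 34
250–216–251–208–203–209: 16+2+2+4+7 = 31
250–216–251–203–209: 16+2+11+7 = 36
The minimum is 31 m via 250–216–251–208–203–209.

31 m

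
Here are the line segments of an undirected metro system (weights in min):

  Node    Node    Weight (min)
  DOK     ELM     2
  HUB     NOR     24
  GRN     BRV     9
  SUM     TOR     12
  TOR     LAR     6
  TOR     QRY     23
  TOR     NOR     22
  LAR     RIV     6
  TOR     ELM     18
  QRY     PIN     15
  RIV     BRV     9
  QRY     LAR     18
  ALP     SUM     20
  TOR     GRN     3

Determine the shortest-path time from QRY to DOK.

43 min

Settle nodes by increasing distance from QRY:
QRY: 0
PIN: 15  (via QRY)
LAR: 18  (via QRY)
TOR: 23  (via QRY)
RIV: 24  (via LAR)
GRN: 26  (via TOR)
BRV: 33  (via RIV)
SUM: 35  (via TOR)
ELM: 41  (via TOR)
DOK: 43  (via ELM)
Shortest route: QRY–TOR–ELM–DOK = 43 min.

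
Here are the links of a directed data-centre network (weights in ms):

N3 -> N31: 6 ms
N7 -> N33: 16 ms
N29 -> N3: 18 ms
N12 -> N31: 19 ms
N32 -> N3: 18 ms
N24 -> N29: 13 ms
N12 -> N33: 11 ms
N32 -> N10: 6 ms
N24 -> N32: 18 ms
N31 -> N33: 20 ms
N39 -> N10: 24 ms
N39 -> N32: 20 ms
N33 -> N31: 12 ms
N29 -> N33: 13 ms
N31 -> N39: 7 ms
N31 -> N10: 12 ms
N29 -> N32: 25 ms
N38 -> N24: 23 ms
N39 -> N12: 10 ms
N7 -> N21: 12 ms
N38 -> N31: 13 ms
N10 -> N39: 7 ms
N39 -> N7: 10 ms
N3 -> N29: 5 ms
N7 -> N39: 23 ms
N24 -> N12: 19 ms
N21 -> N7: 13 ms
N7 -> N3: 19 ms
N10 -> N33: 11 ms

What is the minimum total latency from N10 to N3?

36 ms

Enumerating some paths:
N10 - N33 - N31 - N39 - N32 - N3: 11+12+7+20+18 = 68
N10 - N33 - N31 - N39 - N7 - N3: 11+12+7+10+19 = 59
N10 - N39 - N32 - N3: 7+20+18 = 45
N10 - N39 - N7 - N3: 7+10+19 = 36
The minimum is 36 ms via N10 - N39 - N7 - N3.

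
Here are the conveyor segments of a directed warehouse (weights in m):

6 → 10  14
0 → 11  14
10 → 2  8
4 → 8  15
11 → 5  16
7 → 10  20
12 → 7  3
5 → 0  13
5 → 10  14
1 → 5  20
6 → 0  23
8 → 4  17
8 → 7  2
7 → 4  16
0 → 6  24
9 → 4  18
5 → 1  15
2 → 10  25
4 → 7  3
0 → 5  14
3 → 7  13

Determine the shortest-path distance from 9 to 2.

Enumerating some paths:
9–4–7–10–2: 18+3+20+8 = 49
9–4–8–7–10–2: 18+15+2+20+8 = 63
The minimum is 49 m via 9–4–7–10–2.

49 m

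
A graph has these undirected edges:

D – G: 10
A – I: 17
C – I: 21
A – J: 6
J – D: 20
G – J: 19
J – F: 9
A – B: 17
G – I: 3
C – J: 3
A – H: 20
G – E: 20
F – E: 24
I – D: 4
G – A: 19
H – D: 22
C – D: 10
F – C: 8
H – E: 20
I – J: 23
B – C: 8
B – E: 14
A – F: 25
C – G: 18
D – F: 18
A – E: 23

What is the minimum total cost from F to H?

Shortest distances from F:
F: 0
C: 8  (via F)
J: 9  (via F)
A: 15  (via J)
B: 16  (via C)
D: 18  (via F)
I: 22  (via D)
E: 24  (via F)
G: 25  (via I)
H: 35  (via A)
Shortest route: F–J–A–H = 35.

35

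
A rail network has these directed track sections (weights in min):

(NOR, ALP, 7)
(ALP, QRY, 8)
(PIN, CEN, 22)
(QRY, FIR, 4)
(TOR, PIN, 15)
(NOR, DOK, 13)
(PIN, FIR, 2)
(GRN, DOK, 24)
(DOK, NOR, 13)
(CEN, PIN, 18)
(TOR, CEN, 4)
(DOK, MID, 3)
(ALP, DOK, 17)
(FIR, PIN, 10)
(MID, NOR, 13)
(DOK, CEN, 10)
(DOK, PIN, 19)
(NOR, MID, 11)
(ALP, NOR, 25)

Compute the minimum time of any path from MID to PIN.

42 min

Compare a few routes:
MID - NOR - DOK - CEN - PIN: 13+13+10+18 = 54
MID - NOR - ALP - QRY - FIR - PIN: 13+7+8+4+10 = 42
MID - NOR - DOK - PIN: 13+13+19 = 45
MID - NOR - ALP - DOK - PIN: 13+7+17+19 = 56
Cheapest is MID - NOR - ALP - QRY - FIR - PIN at 42 min.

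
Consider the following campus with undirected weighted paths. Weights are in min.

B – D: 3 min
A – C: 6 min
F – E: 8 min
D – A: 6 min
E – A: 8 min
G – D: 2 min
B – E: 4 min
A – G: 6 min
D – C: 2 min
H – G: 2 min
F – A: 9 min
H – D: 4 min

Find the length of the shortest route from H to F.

17 min

Enumerating some paths:
H → G → D → B → E → F: 2+2+3+4+8 = 19
H → G → A → F: 2+6+9 = 17
H → D → A → F: 4+6+9 = 19
H → D → B → E → F: 4+3+4+8 = 19
The minimum is 17 min via H → G → A → F.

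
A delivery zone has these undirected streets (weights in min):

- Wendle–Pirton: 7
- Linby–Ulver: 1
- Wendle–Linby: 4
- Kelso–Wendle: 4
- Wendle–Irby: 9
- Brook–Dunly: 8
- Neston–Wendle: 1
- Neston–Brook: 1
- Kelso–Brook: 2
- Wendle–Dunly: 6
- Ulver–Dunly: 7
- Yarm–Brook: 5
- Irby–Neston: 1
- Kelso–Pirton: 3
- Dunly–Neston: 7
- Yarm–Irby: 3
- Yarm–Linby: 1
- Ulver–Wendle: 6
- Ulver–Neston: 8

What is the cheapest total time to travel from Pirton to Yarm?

Candidate routes:
Pirton - Wendle - Neston - Irby - Yarm: 7+1+1+3 = 12
Pirton - Kelso - Wendle - Linby - Yarm: 3+4+4+1 = 12
Pirton - Kelso - Brook - Yarm: 3+2+5 = 10
Pirton - Wendle - Linby - Yarm: 7+4+1 = 12
Cheapest is Pirton - Kelso - Brook - Yarm at 10 min.

10 min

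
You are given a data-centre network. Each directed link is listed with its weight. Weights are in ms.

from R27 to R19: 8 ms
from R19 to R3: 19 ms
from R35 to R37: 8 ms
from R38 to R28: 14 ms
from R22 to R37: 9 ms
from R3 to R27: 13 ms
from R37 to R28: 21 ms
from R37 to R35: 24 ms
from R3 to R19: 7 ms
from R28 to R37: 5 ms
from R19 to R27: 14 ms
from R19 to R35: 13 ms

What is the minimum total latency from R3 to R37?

Enumerating some paths:
R3 → R27 → R19 → R35 → R37: 13+8+13+8 = 42
R3 → R19 → R35 → R37: 7+13+8 = 28
Cheapest is R3 → R19 → R35 → R37 at 28 ms.

28 ms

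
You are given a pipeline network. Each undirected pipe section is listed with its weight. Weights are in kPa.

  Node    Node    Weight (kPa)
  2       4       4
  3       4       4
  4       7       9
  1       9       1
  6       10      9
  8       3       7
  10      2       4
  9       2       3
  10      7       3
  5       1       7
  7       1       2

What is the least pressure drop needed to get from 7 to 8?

Settle nodes by increasing distance from 7:
7: 0
1: 2  (via 7)
9: 3  (via 1)
10: 3  (via 7)
2: 6  (via 9)
4: 9  (via 7)
5: 9  (via 1)
6: 12  (via 10)
3: 13  (via 4)
8: 20  (via 3)
Shortest route: 7–4–3–8 = 20 kPa.

20 kPa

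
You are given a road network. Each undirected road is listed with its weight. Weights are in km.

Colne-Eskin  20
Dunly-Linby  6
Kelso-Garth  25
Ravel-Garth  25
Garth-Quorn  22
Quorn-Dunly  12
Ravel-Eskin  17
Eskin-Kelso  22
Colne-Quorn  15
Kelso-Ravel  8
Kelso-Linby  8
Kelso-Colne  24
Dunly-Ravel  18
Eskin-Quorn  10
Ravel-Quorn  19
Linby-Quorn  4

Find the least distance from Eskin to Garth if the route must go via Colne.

57 km

Shortest Eskin→Colne: Eskin → Colne = 20
Best Colne to Garth: Colne → Quorn → Garth costing 37
Total via Colne: 20 + 37 = 57 km.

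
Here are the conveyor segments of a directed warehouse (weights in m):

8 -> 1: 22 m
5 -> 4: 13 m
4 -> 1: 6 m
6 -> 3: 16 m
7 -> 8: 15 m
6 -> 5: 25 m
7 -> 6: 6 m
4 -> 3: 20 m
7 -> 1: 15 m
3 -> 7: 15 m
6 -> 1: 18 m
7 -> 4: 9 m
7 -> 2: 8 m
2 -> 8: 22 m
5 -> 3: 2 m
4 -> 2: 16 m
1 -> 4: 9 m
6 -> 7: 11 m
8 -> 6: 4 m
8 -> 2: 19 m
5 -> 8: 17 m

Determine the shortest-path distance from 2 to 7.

37 m

Running Dijkstra from 2:
2: 0
8: 22  (via 2)
6: 26  (via 8)
7: 37  (via 6)
Shortest route: 2 → 8 → 6 → 7 = 37 m.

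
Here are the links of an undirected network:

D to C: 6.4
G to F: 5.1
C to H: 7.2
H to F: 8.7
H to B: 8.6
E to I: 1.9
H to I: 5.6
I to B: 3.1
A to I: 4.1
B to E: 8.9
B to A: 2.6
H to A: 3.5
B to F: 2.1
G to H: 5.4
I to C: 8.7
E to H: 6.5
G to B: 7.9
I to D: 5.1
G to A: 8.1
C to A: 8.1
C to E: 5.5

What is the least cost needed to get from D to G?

15.4

Shortest distances from D:
D: 0
I: 5.1  (via D)
C: 6.4  (via D)
E: 7  (via I)
B: 8.2  (via I)
A: 9.2  (via I)
F: 10.3  (via B)
H: 10.7  (via I)
G: 15.4  (via F)
Shortest route: D–I–B–F–G = 15.4.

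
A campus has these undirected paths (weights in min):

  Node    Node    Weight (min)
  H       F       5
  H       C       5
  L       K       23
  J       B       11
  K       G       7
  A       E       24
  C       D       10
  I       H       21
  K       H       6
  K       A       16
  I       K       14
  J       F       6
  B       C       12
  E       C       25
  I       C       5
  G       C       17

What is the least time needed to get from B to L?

46 min

Running Dijkstra from B:
B: 0
J: 11  (via B)
C: 12  (via B)
F: 17  (via J)
H: 17  (via C)
I: 17  (via C)
D: 22  (via C)
K: 23  (via H)
G: 29  (via C)
E: 37  (via C)
A: 39  (via K)
L: 46  (via K)
Shortest route: B–C–H–K–L = 46 min.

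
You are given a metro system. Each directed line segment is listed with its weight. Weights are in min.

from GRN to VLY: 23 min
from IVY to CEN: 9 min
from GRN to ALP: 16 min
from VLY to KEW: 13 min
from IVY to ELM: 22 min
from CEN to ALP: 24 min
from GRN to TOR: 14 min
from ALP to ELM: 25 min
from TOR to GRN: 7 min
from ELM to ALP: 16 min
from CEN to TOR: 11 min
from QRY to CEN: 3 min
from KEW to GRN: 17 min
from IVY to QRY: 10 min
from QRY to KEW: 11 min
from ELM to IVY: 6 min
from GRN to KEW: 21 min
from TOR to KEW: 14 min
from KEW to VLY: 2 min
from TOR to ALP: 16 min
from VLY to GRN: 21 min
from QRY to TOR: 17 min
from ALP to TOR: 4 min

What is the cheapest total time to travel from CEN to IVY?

55 min

Settle nodes by increasing distance from CEN:
CEN: 0
TOR: 11  (via CEN)
GRN: 18  (via TOR)
ALP: 24  (via CEN)
KEW: 25  (via TOR)
VLY: 27  (via KEW)
ELM: 49  (via ALP)
IVY: 55  (via ELM)
Shortest route: CEN–ALP–ELM–IVY = 55 min.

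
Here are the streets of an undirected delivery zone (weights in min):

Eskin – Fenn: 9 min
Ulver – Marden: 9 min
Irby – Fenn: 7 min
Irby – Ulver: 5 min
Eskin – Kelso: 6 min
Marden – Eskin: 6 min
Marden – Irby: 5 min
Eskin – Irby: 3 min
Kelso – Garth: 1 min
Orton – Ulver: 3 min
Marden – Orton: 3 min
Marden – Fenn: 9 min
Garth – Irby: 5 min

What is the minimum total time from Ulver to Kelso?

11 min

Compare a few routes:
Ulver–Orton–Marden–Eskin–Kelso: 3+3+6+6 = 18
Ulver–Orton–Marden–Irby–Garth–Kelso: 3+3+5+5+1 = 17
Ulver–Irby–Garth–Kelso: 5+5+1 = 11
Ulver–Irby–Eskin–Kelso: 5+3+6 = 14
The minimum is 11 min via Ulver–Irby–Garth–Kelso.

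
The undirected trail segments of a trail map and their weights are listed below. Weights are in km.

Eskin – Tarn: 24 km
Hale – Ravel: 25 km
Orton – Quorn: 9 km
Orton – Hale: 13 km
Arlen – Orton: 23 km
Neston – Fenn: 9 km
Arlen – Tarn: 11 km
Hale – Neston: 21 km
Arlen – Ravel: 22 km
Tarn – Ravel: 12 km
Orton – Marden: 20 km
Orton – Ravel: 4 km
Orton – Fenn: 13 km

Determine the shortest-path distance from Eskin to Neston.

Running Dijkstra from Eskin:
Eskin: 0
Tarn: 24  (via Eskin)
Arlen: 35  (via Tarn)
Ravel: 36  (via Tarn)
Orton: 40  (via Ravel)
Quorn: 49  (via Orton)
Fenn: 53  (via Orton)
Hale: 53  (via Orton)
Marden: 60  (via Orton)
Neston: 62  (via Fenn)
Shortest route: Eskin–Tarn–Ravel–Orton–Fenn–Neston = 62 km.

62 km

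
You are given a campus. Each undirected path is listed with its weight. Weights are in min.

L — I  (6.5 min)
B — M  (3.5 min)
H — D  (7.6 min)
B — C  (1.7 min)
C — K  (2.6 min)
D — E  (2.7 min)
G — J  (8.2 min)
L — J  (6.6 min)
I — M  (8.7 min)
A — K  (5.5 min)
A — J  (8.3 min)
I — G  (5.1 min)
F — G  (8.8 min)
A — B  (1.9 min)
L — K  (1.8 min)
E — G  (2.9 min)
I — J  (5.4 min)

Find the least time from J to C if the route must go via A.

Best J to A: J → A costing 8.3
Shortest A→C: A → B → C = 3.6
Total via A: 8.3 + 3.6 = 11.9 min.

11.9 min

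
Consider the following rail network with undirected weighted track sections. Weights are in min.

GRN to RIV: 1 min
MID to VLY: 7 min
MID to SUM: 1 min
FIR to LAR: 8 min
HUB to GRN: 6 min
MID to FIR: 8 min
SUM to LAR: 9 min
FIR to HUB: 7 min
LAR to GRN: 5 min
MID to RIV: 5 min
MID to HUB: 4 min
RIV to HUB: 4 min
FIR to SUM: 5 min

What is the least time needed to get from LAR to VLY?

Candidate routes:
LAR - GRN - RIV - MID - VLY: 5+1+5+7 = 18
LAR - GRN - RIV - HUB - MID - VLY: 5+1+4+4+7 = 21
LAR - SUM - MID - VLY: 9+1+7 = 17
LAR - FIR - SUM - MID - VLY: 8+5+1+7 = 21
The minimum is 17 min via LAR - SUM - MID - VLY.

17 min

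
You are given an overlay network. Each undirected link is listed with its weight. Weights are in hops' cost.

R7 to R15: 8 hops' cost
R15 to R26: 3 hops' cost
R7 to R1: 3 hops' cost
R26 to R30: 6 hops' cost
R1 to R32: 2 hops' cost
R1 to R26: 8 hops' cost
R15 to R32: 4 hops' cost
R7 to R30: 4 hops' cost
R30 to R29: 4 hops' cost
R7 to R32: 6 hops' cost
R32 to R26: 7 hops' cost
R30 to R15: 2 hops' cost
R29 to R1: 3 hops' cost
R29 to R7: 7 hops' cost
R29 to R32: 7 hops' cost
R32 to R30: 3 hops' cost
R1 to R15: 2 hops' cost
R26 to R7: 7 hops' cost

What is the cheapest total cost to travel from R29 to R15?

Shortest distances from R29:
R29: 0
R1: 3  (via R29)
R30: 4  (via R29)
R15: 5  (via R1)
Shortest route: R29–R1–R15 = 5 hops' cost.

5 hops' cost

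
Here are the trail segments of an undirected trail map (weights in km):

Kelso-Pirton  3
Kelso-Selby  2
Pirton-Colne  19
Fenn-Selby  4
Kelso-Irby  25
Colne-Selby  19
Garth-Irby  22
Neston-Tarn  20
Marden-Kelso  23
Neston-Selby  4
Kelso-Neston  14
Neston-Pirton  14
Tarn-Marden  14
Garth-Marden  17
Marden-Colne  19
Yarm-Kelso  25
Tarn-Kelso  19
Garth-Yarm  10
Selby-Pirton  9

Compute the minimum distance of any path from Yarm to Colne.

Running Dijkstra from Yarm:
Yarm: 0
Garth: 10  (via Yarm)
Kelso: 25  (via Yarm)
Marden: 27  (via Garth)
Selby: 27  (via Kelso)
Pirton: 28  (via Kelso)
Neston: 31  (via Selby)
Fenn: 31  (via Selby)
Irby: 32  (via Garth)
Tarn: 41  (via Marden)
Colne: 46  (via Marden)
Shortest route: Yarm–Garth–Marden–Colne = 46 km.

46 km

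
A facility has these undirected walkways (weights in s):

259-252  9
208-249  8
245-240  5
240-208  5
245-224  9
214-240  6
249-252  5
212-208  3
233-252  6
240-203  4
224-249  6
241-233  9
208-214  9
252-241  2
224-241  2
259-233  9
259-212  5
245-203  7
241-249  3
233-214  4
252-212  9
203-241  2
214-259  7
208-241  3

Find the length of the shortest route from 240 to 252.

8 s

Shortest distances from 240:
240: 0
203: 4  (via 240)
208: 5  (via 240)
245: 5  (via 240)
214: 6  (via 240)
241: 6  (via 203)
252: 8  (via 241)
Shortest route: 240 → 203 → 241 → 252 = 8 s.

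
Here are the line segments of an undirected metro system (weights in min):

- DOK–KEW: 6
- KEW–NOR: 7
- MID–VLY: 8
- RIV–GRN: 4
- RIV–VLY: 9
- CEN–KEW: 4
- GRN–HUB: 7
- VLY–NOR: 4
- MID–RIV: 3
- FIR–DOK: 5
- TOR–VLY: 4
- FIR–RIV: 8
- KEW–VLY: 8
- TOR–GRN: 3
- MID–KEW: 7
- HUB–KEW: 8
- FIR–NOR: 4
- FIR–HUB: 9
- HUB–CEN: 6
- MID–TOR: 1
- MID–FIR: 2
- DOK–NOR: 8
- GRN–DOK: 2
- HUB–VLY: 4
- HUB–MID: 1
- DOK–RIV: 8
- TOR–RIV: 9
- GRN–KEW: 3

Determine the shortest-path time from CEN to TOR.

8 min

Candidate routes:
CEN–KEW–GRN–TOR: 4+3+3 = 10
CEN–HUB–MID–TOR: 6+1+1 = 8
CEN–KEW–MID–TOR: 4+7+1 = 12
CEN–KEW–HUB–MID–TOR: 4+8+1+1 = 14
Cheapest is CEN–HUB–MID–TOR at 8 min.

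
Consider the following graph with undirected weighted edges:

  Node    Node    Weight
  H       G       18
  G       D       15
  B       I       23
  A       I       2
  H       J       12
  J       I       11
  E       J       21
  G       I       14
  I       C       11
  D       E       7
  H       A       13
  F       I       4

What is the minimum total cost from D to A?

31

Candidate routes:
D → E → J → I → A: 7+21+11+2 = 41
D → G → H → A: 15+18+13 = 46
D → G → I → A: 15+14+2 = 31
D → E → J → H → A: 7+21+12+13 = 53
Cheapest is D → G → I → A at 31.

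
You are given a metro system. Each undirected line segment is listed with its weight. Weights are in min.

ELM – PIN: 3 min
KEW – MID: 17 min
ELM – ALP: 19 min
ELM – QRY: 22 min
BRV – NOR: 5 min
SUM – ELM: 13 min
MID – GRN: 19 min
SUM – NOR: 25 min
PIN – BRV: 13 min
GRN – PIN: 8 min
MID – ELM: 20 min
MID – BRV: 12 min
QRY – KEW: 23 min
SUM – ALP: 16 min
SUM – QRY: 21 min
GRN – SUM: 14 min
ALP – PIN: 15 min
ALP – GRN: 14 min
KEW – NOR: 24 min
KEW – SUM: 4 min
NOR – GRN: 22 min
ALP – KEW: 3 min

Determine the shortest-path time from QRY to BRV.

Running Dijkstra from QRY:
QRY: 0
SUM: 21  (via QRY)
ELM: 22  (via QRY)
KEW: 23  (via QRY)
PIN: 25  (via ELM)
ALP: 26  (via KEW)
GRN: 33  (via PIN)
BRV: 38  (via PIN)
Shortest route: QRY → ELM → PIN → BRV = 38 min.

38 min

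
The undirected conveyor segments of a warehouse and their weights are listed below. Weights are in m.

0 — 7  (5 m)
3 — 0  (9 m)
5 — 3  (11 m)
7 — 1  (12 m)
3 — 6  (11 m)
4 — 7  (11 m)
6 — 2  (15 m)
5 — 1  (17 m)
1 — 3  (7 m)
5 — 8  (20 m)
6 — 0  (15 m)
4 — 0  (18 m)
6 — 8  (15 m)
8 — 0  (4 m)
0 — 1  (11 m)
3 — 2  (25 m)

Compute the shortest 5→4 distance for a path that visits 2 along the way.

82 m

Shortest 5→2: 5–3–2 = 36
Shortest 2→4: 2–6–0–7–4 = 46
Total via 2: 36 + 46 = 82 m.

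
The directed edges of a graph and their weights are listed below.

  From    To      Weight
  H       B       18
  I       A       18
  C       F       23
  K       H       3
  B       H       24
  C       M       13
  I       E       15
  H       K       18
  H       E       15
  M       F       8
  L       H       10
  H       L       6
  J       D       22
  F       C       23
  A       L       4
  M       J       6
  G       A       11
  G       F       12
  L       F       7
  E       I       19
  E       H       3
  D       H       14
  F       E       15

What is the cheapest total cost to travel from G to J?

54

Candidate routes:
G → A → L → F → C → M → J: 11+4+7+23+13+6 = 64
G → F → C → M → J: 12+23+13+6 = 54
The minimum is 54 via G → F → C → M → J.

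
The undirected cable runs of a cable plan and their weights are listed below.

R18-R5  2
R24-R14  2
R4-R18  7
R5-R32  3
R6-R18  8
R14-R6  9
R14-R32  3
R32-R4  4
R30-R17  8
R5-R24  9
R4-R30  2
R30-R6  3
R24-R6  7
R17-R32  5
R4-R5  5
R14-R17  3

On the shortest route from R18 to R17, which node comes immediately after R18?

R5

Candidate routes:
R18 - R5 - R32 - R14 - R17: 2+3+3+3 = 11
R18 - R5 - R32 - R17: 2+3+5 = 10
The minimum is 10 via R18 - R5 - R32 - R17.
So from R18 the first move is to R5.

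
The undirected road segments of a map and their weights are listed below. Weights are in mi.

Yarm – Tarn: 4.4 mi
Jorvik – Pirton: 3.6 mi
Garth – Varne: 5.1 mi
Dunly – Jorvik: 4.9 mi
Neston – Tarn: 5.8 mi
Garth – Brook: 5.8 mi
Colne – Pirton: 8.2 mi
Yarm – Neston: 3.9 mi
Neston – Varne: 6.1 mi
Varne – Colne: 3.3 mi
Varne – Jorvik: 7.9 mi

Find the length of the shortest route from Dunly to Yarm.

Enumerating some paths:
Dunly–Jorvik–Varne–Neston–Yarm: 4.9+7.9+6.1+3.9 = 22.8
Dunly–Jorvik–Varne–Neston–Tarn–Yarm: 4.9+7.9+6.1+5.8+4.4 = 29.1
Cheapest is Dunly–Jorvik–Varne–Neston–Yarm at 22.8 mi.

22.8 mi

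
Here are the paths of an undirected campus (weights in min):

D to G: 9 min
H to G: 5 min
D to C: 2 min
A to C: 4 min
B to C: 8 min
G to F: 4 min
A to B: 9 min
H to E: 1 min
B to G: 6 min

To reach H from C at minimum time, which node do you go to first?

Compare a few routes:
C - D - G - H: 2+9+5 = 16
C - B - G - H: 8+6+5 = 19
The minimum is 16 min via C - D - G - H.
So from C the first move is to D.

D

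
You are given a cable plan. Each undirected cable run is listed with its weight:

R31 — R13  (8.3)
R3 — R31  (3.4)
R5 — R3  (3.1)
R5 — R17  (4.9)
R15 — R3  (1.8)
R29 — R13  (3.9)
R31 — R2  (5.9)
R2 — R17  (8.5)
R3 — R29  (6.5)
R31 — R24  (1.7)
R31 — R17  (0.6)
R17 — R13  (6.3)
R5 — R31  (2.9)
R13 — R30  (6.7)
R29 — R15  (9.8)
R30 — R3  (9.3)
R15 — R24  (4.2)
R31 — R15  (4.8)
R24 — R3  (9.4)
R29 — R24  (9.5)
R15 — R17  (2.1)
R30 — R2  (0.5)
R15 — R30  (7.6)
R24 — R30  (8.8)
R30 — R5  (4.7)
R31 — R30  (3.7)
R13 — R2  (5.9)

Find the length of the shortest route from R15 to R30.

6.4

Enumerating some paths:
R15 → R30: 7.6 = 7.6
R15 → R17 → R31 → R30: 2.1+0.6+3.7 = 6.4
The minimum is 6.4 via R15 → R17 → R31 → R30.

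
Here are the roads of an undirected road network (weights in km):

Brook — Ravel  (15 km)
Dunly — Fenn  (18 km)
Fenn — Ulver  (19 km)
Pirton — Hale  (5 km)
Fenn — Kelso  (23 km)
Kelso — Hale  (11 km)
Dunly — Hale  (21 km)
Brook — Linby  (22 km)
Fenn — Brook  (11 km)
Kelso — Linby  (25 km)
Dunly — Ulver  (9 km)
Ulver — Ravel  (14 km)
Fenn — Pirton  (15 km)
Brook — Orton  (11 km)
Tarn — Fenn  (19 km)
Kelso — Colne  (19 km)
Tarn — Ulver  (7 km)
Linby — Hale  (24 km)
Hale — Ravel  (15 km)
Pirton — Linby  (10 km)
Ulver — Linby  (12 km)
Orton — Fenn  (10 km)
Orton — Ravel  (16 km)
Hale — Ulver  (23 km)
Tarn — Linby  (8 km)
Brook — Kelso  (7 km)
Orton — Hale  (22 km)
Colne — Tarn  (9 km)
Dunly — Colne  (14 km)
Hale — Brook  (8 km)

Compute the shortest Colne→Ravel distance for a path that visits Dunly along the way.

Shortest Colne→Dunly: Colne → Dunly = 14
Best Dunly to Ravel: Dunly → Ulver → Ravel costing 23
Total via Dunly: 14 + 23 = 37 km.

37 km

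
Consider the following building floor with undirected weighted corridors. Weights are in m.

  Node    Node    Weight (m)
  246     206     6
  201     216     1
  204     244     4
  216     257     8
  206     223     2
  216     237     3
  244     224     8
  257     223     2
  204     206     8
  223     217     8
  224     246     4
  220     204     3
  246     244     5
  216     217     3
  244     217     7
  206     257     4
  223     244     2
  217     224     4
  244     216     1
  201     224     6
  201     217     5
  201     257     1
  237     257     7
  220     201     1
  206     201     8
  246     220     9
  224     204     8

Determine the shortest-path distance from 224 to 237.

10 m

Shortest distances from 224:
224: 0
217: 4  (via 224)
246: 4  (via 224)
201: 6  (via 224)
220: 7  (via 201)
216: 7  (via 217)
257: 7  (via 201)
204: 8  (via 224)
244: 8  (via 224)
223: 9  (via 257)
237: 10  (via 216)
Shortest route: 224 → 217 → 216 → 237 = 10 m.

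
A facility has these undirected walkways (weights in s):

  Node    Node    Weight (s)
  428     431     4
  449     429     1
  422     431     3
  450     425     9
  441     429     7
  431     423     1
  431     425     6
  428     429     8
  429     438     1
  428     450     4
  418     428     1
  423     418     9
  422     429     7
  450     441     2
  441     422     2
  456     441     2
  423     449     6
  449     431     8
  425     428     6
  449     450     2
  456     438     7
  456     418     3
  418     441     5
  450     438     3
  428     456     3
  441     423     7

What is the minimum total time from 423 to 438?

8 s

Enumerating some paths:
423–449–450–438: 6+2+3 = 11
423–449–429–438: 6+1+1 = 8
Cheapest is 423–449–429–438 at 8 s.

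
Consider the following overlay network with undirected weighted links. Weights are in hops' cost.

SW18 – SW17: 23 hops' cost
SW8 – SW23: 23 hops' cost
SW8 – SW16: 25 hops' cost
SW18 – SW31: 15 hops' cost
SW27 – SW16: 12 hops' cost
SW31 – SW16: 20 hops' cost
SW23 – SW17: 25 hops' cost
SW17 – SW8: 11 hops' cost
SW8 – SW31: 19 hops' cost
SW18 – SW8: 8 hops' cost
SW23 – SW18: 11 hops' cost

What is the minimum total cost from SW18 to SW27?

45 hops' cost

Shortest distances from SW18:
SW18: 0
SW8: 8  (via SW18)
SW23: 11  (via SW18)
SW31: 15  (via SW18)
SW17: 19  (via SW8)
SW16: 33  (via SW8)
SW27: 45  (via SW16)
Shortest route: SW18–SW8–SW16–SW27 = 45 hops' cost.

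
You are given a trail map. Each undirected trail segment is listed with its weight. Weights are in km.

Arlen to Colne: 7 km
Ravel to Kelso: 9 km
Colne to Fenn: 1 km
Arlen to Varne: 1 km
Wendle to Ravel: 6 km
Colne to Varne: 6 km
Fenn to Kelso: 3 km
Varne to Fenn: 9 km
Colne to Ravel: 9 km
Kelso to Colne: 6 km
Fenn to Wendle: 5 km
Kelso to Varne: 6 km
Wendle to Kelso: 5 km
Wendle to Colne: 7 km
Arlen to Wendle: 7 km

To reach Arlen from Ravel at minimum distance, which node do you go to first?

Enumerating some paths:
Ravel–Wendle–Arlen: 6+7 = 13
Ravel–Colne–Varne–Arlen: 9+6+1 = 16
Ravel–Kelso–Varne–Arlen: 9+6+1 = 16
Cheapest is Ravel–Wendle–Arlen at 13 km.
So from Ravel the first move is to Wendle.

Wendle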